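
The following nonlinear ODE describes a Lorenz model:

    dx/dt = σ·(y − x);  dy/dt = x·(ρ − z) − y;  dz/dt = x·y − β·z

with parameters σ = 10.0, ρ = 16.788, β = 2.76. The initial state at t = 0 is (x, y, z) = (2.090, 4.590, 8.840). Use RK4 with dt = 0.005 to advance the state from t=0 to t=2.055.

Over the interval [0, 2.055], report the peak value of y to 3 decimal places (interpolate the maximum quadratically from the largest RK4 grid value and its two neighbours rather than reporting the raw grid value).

t=0.000: state=(2.090, 4.590, 8.840)
step 1 (dt=0.005): k1=(25.000, 12.021, -14.805), k2=(24.676, 12.568, -14.352), k3=(24.697, 12.557, -14.356), k4=(24.393, 13.099, -13.901); state += dt/6·(k1+2k2+2k3+k4)
t=0.005: state=(2.213, 4.653, 8.768)
t=0.010: state=(2.334, 4.721, 8.701)
t=0.015: state=(2.452, 4.794, 8.638)
continuing one RK4 step at a time; state shown every 20 steps (Δt=0.1):
t=0.100: state=(4.374, 6.758, 8.346)
t=0.200: state=(7.120, 10.173, 10.680)
t=0.300: state=(9.867, 11.746, 16.737)
t=0.400: state=(9.838, 7.799, 21.669)
t=0.500: state=(6.743, 3.330, 20.335)
t=0.600: state=(4.003, 2.106, 16.574)
t=0.700: state=(2.905, 2.505, 13.221)
t=0.800: state=(3.024, 3.610, 10.797)
t=0.900: state=(4.041, 5.497, 9.583)
t=1.000: state=(5.947, 8.274, 10.300)
t=1.100: state=(8.422, 10.751, 14.007)
t=1.200: state=(9.755, 9.694, 19.255)
t=1.300: state=(8.215, 5.578, 20.725)
t=1.400: state=(5.515, 3.160, 18.190)
t=1.500: state=(3.867, 2.932, 14.961)
t=1.600: state=(3.537, 3.747, 12.388)
t=1.700: state=(4.202, 5.302, 10.905)
t=1.800: state=(5.705, 7.579, 11.073)
t=1.900: state=(7.754, 9.778, 13.645)
t=2.000: state=(9.157, 9.618, 17.876)
t=2.055: state=(9.032, 8.120, 19.522)
largest grid value and its neighbours: y(0.280)=11.83823, y(0.285)=11.83950, y(0.290)=11.82476
parabola through these three points peaks at t≈0.283 with y≈11.84091

max y = 11.841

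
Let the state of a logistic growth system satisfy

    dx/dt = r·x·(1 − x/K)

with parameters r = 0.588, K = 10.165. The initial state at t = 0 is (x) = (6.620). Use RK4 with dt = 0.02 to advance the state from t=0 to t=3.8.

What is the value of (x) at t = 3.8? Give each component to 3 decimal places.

t=0.000: state=(6.620)
step 1 (dt=0.02): k1=(1.358), k2=(1.355), k3=(1.355), k4=(1.353); state += dt/6·(k1+2k2+2k3+k4)
t=0.020: state=(6.647)
t=0.040: state=(6.674)
t=0.060: state=(6.701)
continuing one RK4 step at a time; state shown every 10 steps (Δt=0.2):
t=0.200: state=(6.886)
t=0.400: state=(7.142)
t=0.600: state=(7.386)
t=0.800: state=(7.617)
t=1.000: state=(7.835)
t=1.200: state=(8.039)
t=1.400: state=(8.230)
t=1.600: state=(8.408)
t=1.800: state=(8.572)
t=2.000: state=(8.724)
t=2.200: state=(8.863)
t=2.400: state=(8.991)
t=2.600: state=(9.108)
t=2.800: state=(9.214)
t=3.000: state=(9.311)
t=3.200: state=(9.398)
t=3.400: state=(9.478)
t=3.600: state=(9.549)
t=3.800: state=(9.614)

(x) = (9.614)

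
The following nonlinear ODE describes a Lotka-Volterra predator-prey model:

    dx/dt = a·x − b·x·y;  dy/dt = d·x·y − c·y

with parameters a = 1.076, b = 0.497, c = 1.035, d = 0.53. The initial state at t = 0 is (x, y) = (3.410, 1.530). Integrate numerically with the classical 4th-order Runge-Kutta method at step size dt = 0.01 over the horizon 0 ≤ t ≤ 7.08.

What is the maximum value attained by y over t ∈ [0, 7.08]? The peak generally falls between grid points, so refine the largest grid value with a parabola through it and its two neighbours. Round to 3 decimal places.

max y = 4.008

t=0.000: state=(3.410, 1.530)
step 1 (dt=0.01): k1=(1.076, 1.182), k2=(1.068, 1.191), k3=(1.068, 1.191), k4=(1.059, 1.200); state += dt/6·(k1+2k2+2k3+k4)
t=0.010: state=(3.421, 1.542)
t=0.020: state=(3.431, 1.554)
t=0.030: state=(3.442, 1.566)
continuing one RK4 step at a time; state shown every 25 steps (Δt=0.25):
t=0.250: state=(3.614, 1.884)
t=0.500: state=(3.638, 2.357)
t=0.750: state=(3.433, 2.915)
t=1.000: state=(3.021, 3.458)
t=1.250: state=(2.506, 3.851)
t=1.500: state=(2.007, 4.006)
t=1.750: state=(1.601, 3.923)
t=2.000: state=(1.306, 3.668)
t=2.250: state=(1.107, 3.319)
t=2.500: state=(0.981, 2.941)
t=2.750: state=(0.912, 2.572)
t=3.000: state=(0.886, 2.236)
t=3.250: state=(0.895, 1.942)
t=3.500: state=(0.935, 1.692)
t=3.750: state=(1.004, 1.484)
t=4.000: state=(1.105, 1.317)
t=4.250: state=(1.238, 1.187)
t=4.500: state=(1.407, 1.092)
t=4.750: state=(1.614, 1.029)
t=5.000: state=(1.863, 1.000)
t=5.250: state=(2.153, 1.007)
t=5.500: state=(2.480, 1.056)
t=5.750: state=(2.830, 1.159)
t=6.000: state=(3.175, 1.332)
t=6.250: state=(3.467, 1.598)
t=6.500: state=(3.638, 1.979)
t=6.750: state=(3.613, 2.476)
t=7.000: state=(3.357, 3.041)
t=7.080: state=(3.230, 3.220)
largest grid value and its neighbours: y(1.520)=4.00784, y(1.530)=4.00803, y(1.540)=4.00783
parabola through these three points peaks at t≈1.530 with y≈4.00803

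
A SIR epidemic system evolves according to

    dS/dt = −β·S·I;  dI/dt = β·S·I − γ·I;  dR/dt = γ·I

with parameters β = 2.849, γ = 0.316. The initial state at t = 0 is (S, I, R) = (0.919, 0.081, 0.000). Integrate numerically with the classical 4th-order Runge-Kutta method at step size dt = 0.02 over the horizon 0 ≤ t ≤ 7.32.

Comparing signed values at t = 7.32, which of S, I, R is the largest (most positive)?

largest component: R

t=0.000: state=(0.919, 0.081, 0.000)
step 1 (dt=0.02): k1=(-0.212, 0.186, 0.026), k2=(-0.216, 0.190, 0.026), k3=(-0.217, 0.190, 0.026), k4=(-0.221, 0.194, 0.027); state += dt/6·(k1+2k2+2k3+k4)
t=0.020: state=(0.915, 0.085, 0.001)
t=0.040: state=(0.910, 0.089, 0.001)
t=0.060: state=(0.905, 0.093, 0.002)
continuing one RK4 step at a time; state shown every 25 steps (Δt=0.5):
t=0.500: state=(0.747, 0.230, 0.023)
t=1.000: state=(0.456, 0.466, 0.078)
t=1.500: state=(0.205, 0.628, 0.166)
t=2.000: state=(0.082, 0.650, 0.269)
t=2.500: state=(0.033, 0.599, 0.368)
t=3.000: state=(0.015, 0.528, 0.457)
t=3.500: state=(0.007, 0.458, 0.535)
t=4.000: state=(0.004, 0.394, 0.602)
t=4.500: state=(0.002, 0.338, 0.660)
t=5.000: state=(0.002, 0.289, 0.709)
t=5.500: state=(0.001, 0.247, 0.751)
t=6.000: state=(0.001, 0.212, 0.788)
t=6.500: state=(0.001, 0.181, 0.819)
t=7.000: state=(0.000, 0.155, 0.845)
t=7.320: state=(0.000, 0.140, 0.860)
compare at T: S=0.000, I=0.140, R=0.860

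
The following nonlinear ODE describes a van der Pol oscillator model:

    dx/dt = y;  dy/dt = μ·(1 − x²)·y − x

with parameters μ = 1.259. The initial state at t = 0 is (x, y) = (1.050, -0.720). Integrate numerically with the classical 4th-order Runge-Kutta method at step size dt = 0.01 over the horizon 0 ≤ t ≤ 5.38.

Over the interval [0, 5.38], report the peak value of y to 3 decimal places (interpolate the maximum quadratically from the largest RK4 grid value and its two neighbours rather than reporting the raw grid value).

max y = 2.950

t=0.000: state=(1.050, -0.720)
step 1 (dt=0.01): k1=(-0.720, -0.957), k2=(-0.725, -0.960), k3=(-0.725, -0.960), k4=(-0.730, -0.963); state += dt/6·(k1+2k2+2k3+k4)
t=0.010: state=(1.043, -0.730)
t=0.020: state=(1.035, -0.739)
t=0.030: state=(1.028, -0.749)
continuing one RK4 step at a time; state shown every 20 steps (Δt=0.2):
t=0.200: state=(0.886, -0.927)
t=0.400: state=(0.676, -1.186)
t=0.600: state=(0.406, -1.534)
t=0.800: state=(0.054, -1.996)
t=1.000: state=(-0.397, -2.505)
t=1.200: state=(-0.930, -2.733)
t=1.400: state=(-1.439, -2.223)
t=1.600: state=(-1.783, -1.201)
t=1.800: state=(-1.933, -0.363)
t=2.000: state=(-1.954, 0.100)
t=2.200: state=(-1.908, 0.330)
t=2.400: state=(-1.829, 0.455)
t=2.600: state=(-1.729, 0.539)
t=2.800: state=(-1.614, 0.613)
t=3.000: state=(-1.484, 0.693)
t=3.200: state=(-1.335, 0.791)
t=3.400: state=(-1.165, 0.920)
t=3.600: state=(-0.964, 1.099)
t=3.800: state=(-0.720, 1.356)
t=4.000: state=(-0.414, 1.730)
t=4.200: state=(-0.019, 2.242)
t=4.400: state=(0.486, 2.785)
t=4.600: state=(1.067, 2.900)
t=4.800: state=(1.584, 2.126)
t=5.000: state=(1.893, 0.985)
t=5.200: state=(2.003, 0.202)
t=5.380: state=(2.004, -0.160)
largest grid value and its neighbours: y(4.520)=2.94791, y(4.530)=2.94993, y(4.540)=2.94977
parabola through these three points peaks at t≈4.534 with y≈2.95013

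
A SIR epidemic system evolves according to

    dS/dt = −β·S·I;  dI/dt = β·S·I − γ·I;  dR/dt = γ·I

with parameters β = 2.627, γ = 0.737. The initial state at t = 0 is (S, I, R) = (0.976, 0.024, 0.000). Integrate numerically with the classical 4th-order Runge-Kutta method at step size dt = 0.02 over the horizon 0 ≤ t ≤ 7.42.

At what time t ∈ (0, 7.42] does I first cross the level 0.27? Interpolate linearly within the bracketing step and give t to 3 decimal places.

t = 1.654

t=0.000: state=(0.976, 0.024, 0.000)
step 1 (dt=0.02): k1=(-0.062, 0.044, 0.018), k2=(-0.063, 0.045, 0.018), k3=(-0.063, 0.045, 0.018), k4=(-0.064, 0.045, 0.018); state += dt/6·(k1+2k2+2k3+k4)
t=0.020: state=(0.975, 0.025, 0.000)
t=0.040: state=(0.973, 0.026, 0.001)
t=0.060: state=(0.972, 0.027, 0.001)
continuing one RK4 step at a time; state shown every 25 steps (Δt=0.5):
t=0.500: state=(0.927, 0.058, 0.014)
t=1.000: state=(0.824, 0.128, 0.047)
t=1.500: state=(0.651, 0.235, 0.114)
t=1.640: state=(0.594, 0.267, 0.140)
next step: t=1.660: state=(0.585, 0.271, 0.143) — I has crossed 0.27
linear interpolation between t=1.640 (0.26691) and t=1.660 (0.27127) → t≈1.654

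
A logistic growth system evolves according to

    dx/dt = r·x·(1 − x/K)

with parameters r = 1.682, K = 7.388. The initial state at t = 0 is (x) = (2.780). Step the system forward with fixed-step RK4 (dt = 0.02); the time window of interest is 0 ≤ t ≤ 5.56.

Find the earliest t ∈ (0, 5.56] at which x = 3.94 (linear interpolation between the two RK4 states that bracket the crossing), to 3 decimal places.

t=0.000: state=(2.780)
step 1 (dt=0.02): k1=(2.916), k2=(2.928), k3=(2.928), k4=(2.940); state += dt/6·(k1+2k2+2k3+k4)
t=0.020: state=(2.839)
t=0.040: state=(2.898)
t=0.060: state=(2.957)
continuing one RK4 step at a time; state shown every 10 steps (Δt=0.2):
t=0.200: state=(3.383)
t=0.360: state=(3.879)
next step: t=0.380: state=(3.941) — x has crossed 3.94
linear interpolation between t=0.360 (3.87887) and t=0.380 (3.94079) → t≈0.380

t = 0.380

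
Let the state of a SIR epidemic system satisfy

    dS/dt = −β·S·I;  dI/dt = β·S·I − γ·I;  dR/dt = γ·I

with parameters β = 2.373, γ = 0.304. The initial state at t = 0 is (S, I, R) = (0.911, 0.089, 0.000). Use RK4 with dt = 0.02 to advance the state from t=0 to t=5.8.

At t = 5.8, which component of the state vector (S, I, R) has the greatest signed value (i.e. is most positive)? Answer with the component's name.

largest component: R

t=0.000: state=(0.911, 0.089, 0.000)
step 1 (dt=0.02): k1=(-0.192, 0.165, 0.027), k2=(-0.196, 0.168, 0.028), k3=(-0.196, 0.168, 0.028), k4=(-0.199, 0.171, 0.028); state += dt/6·(k1+2k2+2k3+k4)
t=0.020: state=(0.907, 0.092, 0.001)
t=0.040: state=(0.903, 0.096, 0.001)
t=0.060: state=(0.899, 0.099, 0.002)
continuing one RK4 step at a time; state shown every 10 steps (Δt=0.2):
t=0.200: state=(0.866, 0.128, 0.007)
t=0.400: state=(0.805, 0.179, 0.016)
t=0.600: state=(0.729, 0.242, 0.029)
t=0.800: state=(0.639, 0.316, 0.045)
t=1.000: state=(0.540, 0.393, 0.067)
t=1.200: state=(0.440, 0.467, 0.093)
t=1.400: state=(0.347, 0.529, 0.124)
t=1.600: state=(0.267, 0.576, 0.157)
t=1.800: state=(0.202, 0.605, 0.193)
t=2.000: state=(0.151, 0.619, 0.230)
t=2.200: state=(0.112, 0.620, 0.268)
t=2.400: state=(0.084, 0.611, 0.306)
t=2.600: state=(0.063, 0.595, 0.342)
t=2.800: state=(0.048, 0.574, 0.378)
t=3.000: state=(0.037, 0.551, 0.412)
t=3.200: state=(0.028, 0.527, 0.445)
t=3.400: state=(0.022, 0.502, 0.476)
t=3.600: state=(0.018, 0.477, 0.506)
t=3.800: state=(0.014, 0.452, 0.534)
t=4.000: state=(0.011, 0.428, 0.561)
t=4.200: state=(0.009, 0.405, 0.586)
t=4.400: state=(0.008, 0.382, 0.610)
t=4.600: state=(0.007, 0.361, 0.633)
t=4.800: state=(0.006, 0.341, 0.654)
t=5.000: state=(0.005, 0.321, 0.674)
t=5.200: state=(0.004, 0.303, 0.693)
t=5.400: state=(0.004, 0.286, 0.711)
t=5.600: state=(0.003, 0.269, 0.728)
t=5.800: state=(0.003, 0.254, 0.744)
compare at T: S=0.003, I=0.254, R=0.744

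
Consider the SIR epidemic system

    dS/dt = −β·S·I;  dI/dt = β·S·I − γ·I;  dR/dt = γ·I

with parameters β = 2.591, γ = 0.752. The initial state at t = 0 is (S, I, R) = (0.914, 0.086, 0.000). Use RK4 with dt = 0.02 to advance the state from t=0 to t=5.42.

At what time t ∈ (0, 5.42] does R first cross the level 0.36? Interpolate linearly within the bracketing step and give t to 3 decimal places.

t = 1.844

t=0.000: state=(0.914, 0.086, 0.000)
step 1 (dt=0.02): k1=(-0.204, 0.139, 0.065), k2=(-0.206, 0.141, 0.066), k3=(-0.207, 0.141, 0.066), k4=(-0.209, 0.143, 0.067); state += dt/6·(k1+2k2+2k3+k4)
t=0.020: state=(0.910, 0.089, 0.001)
t=0.040: state=(0.906, 0.092, 0.003)
t=0.060: state=(0.901, 0.095, 0.004)
continuing one RK4 step at a time; state shown every 10 steps (Δt=0.2):
t=0.200: state=(0.867, 0.117, 0.015)
t=0.400: state=(0.808, 0.156, 0.036)
t=0.600: state=(0.737, 0.200, 0.062)
t=0.800: state=(0.656, 0.248, 0.096)
t=1.000: state=(0.570, 0.293, 0.137)
t=1.200: state=(0.485, 0.331, 0.184)
t=1.400: state=(0.406, 0.359, 0.236)
t=1.600: state=(0.335, 0.374, 0.291)
t=1.800: state=(0.276, 0.376, 0.348)
t=1.840: state=(0.265, 0.376, 0.359)
next step: t=1.860: state=(0.260, 0.375, 0.365) — R has crossed 0.36
linear interpolation between t=1.840 (0.35895) and t=1.860 (0.36460) → t≈1.844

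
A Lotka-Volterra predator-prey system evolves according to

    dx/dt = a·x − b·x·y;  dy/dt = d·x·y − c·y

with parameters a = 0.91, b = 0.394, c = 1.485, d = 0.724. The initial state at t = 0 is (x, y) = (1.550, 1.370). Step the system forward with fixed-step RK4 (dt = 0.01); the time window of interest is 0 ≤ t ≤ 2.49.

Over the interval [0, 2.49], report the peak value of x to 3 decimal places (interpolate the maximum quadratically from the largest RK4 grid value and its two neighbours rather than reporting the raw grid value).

t=0.000: state=(1.550, 1.370)
step 1 (dt=0.01): k1=(0.574, -0.497), k2=(0.576, -0.493), k3=(0.576, -0.493), k4=(0.579, -0.490); state += dt/6·(k1+2k2+2k3+k4)
t=0.010: state=(1.556, 1.365)
t=0.020: state=(1.562, 1.360)
t=0.030: state=(1.567, 1.355)
continuing one RK4 step at a time; state shown every 10 steps (Δt=0.1):
t=0.100: state=(1.610, 1.324)
t=0.200: state=(1.675, 1.285)
t=0.300: state=(1.745, 1.254)
t=0.400: state=(1.820, 1.230)
t=0.500: state=(1.900, 1.213)
t=0.600: state=(1.984, 1.203)
t=0.700: state=(2.073, 1.201)
t=0.800: state=(2.165, 1.207)
t=0.900: state=(2.261, 1.221)
t=1.000: state=(2.359, 1.244)
t=1.100: state=(2.458, 1.277)
t=1.200: state=(2.558, 1.320)
t=1.300: state=(2.657, 1.374)
t=1.400: state=(2.754, 1.441)
t=1.500: state=(2.845, 1.521)
t=1.600: state=(2.929, 1.616)
t=1.700: state=(3.004, 1.727)
t=1.800: state=(3.066, 1.855)
t=1.900: state=(3.113, 2.000)
t=2.000: state=(3.141, 2.162)
t=2.100: state=(3.149, 2.341)
t=2.200: state=(3.133, 2.533)
t=2.300: state=(3.093, 2.736)
t=2.400: state=(3.029, 2.944)
t=2.490: state=(2.952, 3.130)
largest grid value and its neighbours: x(2.070)=3.14878, x(2.080)=3.14897, x(2.090)=3.14892
parabola through these three points peaks at t≈2.083 with x≈3.14898

max x = 3.149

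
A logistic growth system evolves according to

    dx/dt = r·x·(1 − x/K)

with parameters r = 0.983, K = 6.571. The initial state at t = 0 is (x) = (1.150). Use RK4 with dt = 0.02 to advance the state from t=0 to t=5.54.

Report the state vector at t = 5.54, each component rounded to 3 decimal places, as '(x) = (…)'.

t=0.000: state=(1.150)
step 1 (dt=0.02): k1=(0.933), k2=(0.939), k3=(0.939), k4=(0.945); state += dt/6·(k1+2k2+2k3+k4)
t=0.020: state=(1.169)
t=0.040: state=(1.188)
t=0.060: state=(1.207)
continuing one RK4 step at a time; state shown every 10 steps (Δt=0.2):
t=0.200: state=(1.349)
t=0.400: state=(1.571)
t=0.600: state=(1.818)
t=0.800: state=(2.088)
t=1.000: state=(2.377)
t=1.200: state=(2.683)
t=1.400: state=(3.000)
t=1.600: state=(3.322)
t=1.800: state=(3.644)
t=2.000: state=(3.958)
t=2.200: state=(4.261)
t=2.400: state=(4.546)
t=2.600: state=(4.811)
t=2.800: state=(5.052)
t=3.000: state=(5.270)
t=3.200: state=(5.463)
t=3.400: state=(5.632)
t=3.600: state=(5.780)
t=3.800: state=(5.907)
t=4.000: state=(6.015)
t=4.200: state=(6.107)
t=4.400: state=(6.185)
t=4.600: state=(6.251)
t=4.800: state=(6.306)
t=5.000: state=(6.351)
t=5.200: state=(6.389)
t=5.400: state=(6.421)
t=5.540: state=(6.440)

(x) = (6.440)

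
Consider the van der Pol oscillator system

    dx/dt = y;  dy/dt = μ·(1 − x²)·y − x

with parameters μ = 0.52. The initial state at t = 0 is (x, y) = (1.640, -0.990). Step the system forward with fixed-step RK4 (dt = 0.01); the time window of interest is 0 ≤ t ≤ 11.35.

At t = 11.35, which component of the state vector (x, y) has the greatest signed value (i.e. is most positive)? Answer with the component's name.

largest component: y

t=0.000: state=(1.640, -0.990)
step 1 (dt=0.01): k1=(-0.990, -0.770), k2=(-0.994, -0.770), k3=(-0.994, -0.770), k4=(-0.998, -0.770); state += dt/6·(k1+2k2+2k3+k4)
t=0.010: state=(1.630, -0.998)
t=0.020: state=(1.620, -1.005)
t=0.030: state=(1.610, -1.013)
continuing one RK4 step at a time; state shown every 50 steps (Δt=0.5):
t=0.500: state=(1.044, -1.412)
t=1.000: state=(0.201, -1.978)
t=1.500: state=(-0.895, -2.255)
t=2.000: state=(-1.799, -1.143)
t=2.500: state=(-2.019, 0.142)
t=3.000: state=(-1.773, 0.770)
t=3.500: state=(-1.281, 1.196)
t=4.000: state=(-0.561, 1.708)
t=4.500: state=(0.434, 2.224)
t=5.000: state=(1.489, 1.723)
t=5.500: state=(1.988, 0.293)
t=6.000: state=(1.894, -0.559)
t=6.500: state=(1.492, -1.023)
t=7.000: state=(0.870, -1.485)
t=7.500: state=(-0.014, -2.056)
t=8.000: state=(-1.107, -2.111)
t=8.500: state=(-1.876, -0.827)
t=9.000: state=(-1.976, 0.301)
t=9.500: state=(-1.674, 0.857)
t=10.000: state=(-1.139, 1.290)
t=10.500: state=(-0.364, 1.832)
t=11.000: state=(0.680, 2.242)
t=11.350: state=(1.414, 1.818)
compare at T: x=1.414, y=1.818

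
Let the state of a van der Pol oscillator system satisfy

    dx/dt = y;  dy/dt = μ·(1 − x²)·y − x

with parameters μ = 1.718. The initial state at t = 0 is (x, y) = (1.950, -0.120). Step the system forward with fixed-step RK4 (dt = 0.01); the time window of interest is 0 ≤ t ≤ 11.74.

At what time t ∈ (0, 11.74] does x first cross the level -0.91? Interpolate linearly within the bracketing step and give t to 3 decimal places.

t=0.000: state=(1.950, -0.120)
step 1 (dt=0.01): k1=(-0.120, -1.372), k2=(-0.127, -1.339), k3=(-0.127, -1.340), k4=(-0.133, -1.308); state += dt/6·(k1+2k2+2k3+k4)
t=0.010: state=(1.949, -0.133)
t=0.020: state=(1.947, -0.146)
t=0.030: state=(1.946, -0.158)
continuing one RK4 step at a time; state shown every 50 steps (Δt=0.5):
t=0.500: state=(1.798, -0.405)
t=1.000: state=(1.567, -0.521)
t=1.500: state=(1.265, -0.708)
t=2.000: state=(0.817, -1.160)
t=2.500: state=(-0.049, -2.556)
t=2.770: state=(-0.885, -3.476)
next step: t=2.780: state=(-0.920, -3.478) — x has crossed -0.91
linear interpolation between t=2.770 (-0.88541) and t=2.780 (-0.92019) → t≈2.777

t = 2.777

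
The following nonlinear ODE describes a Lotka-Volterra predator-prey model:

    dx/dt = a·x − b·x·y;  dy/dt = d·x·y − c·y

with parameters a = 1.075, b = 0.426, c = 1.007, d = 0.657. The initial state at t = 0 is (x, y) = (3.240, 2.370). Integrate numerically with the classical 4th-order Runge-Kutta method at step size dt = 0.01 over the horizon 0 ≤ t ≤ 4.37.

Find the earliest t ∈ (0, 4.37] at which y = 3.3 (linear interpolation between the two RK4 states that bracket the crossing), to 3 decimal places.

t=0.000: state=(3.240, 2.370)
step 1 (dt=0.01): k1=(0.212, 2.658), k2=(0.194, 2.675), k3=(0.193, 2.675), k4=(0.175, 2.691); state += dt/6·(k1+2k2+2k3+k4)
t=0.010: state=(3.242, 2.397)
t=0.020: state=(3.243, 2.424)
t=0.030: state=(3.245, 2.451)
continuing one RK4 step at a time; state shown every 20 steps (Δt=0.2):
t=0.200: state=(3.203, 2.964)
t=0.300: state=(3.122, 3.300)
next step: t=0.310: state=(3.111, 3.334) — y has crossed 3.3
linear interpolation between t=0.300 (3.29997) and t=0.310 (3.33448) → t≈0.300

t = 0.300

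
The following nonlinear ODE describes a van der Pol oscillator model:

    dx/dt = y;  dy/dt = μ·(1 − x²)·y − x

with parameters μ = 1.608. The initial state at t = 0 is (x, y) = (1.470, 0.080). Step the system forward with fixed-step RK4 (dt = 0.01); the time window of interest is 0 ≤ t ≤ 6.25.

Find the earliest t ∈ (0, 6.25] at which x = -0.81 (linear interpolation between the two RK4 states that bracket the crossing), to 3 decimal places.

t = 2.017

t=0.000: state=(1.470, 0.080)
step 1 (dt=0.01): k1=(0.080, -1.619), k2=(0.072, -1.605), k3=(0.072, -1.605), k4=(0.064, -1.590); state += dt/6·(k1+2k2+2k3+k4)
t=0.010: state=(1.471, 0.064)
t=0.020: state=(1.471, 0.048)
t=0.030: state=(1.472, 0.033)
continuing one RK4 step at a time; state shown every 25 steps (Δt=0.25):
t=0.250: state=(1.446, -0.244)
t=0.500: state=(1.357, -0.457)
t=0.750: state=(1.221, -0.634)
t=1.000: state=(1.038, -0.836)
t=1.250: state=(0.796, -1.127)
t=1.500: state=(0.459, -1.609)
t=1.750: state=(-0.036, -2.411)
t=2.000: state=(-0.754, -3.241)
t=2.010: state=(-0.787, -3.255)
next step: t=2.020: state=(-0.819, -3.265) — x has crossed -0.81
linear interpolation between t=2.010 (-0.78684) and t=2.020 (-0.81944) → t≈2.017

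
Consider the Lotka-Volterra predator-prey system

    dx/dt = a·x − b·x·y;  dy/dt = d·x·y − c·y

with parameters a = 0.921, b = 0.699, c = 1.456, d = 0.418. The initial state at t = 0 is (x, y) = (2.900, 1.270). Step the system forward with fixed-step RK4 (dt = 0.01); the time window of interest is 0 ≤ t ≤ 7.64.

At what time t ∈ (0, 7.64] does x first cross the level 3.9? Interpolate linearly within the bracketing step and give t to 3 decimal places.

t = 1.961

t=0.000: state=(2.900, 1.270)
step 1 (dt=0.01): k1=(0.096, -0.310), k2=(0.100, -0.309), k3=(0.100, -0.309), k4=(0.103, -0.308); state += dt/6·(k1+2k2+2k3+k4)
t=0.010: state=(2.901, 1.267)
t=0.020: state=(2.902, 1.264)
t=0.030: state=(2.903, 1.261)
continuing one RK4 step at a time; state shown every 25 steps (Δt=0.25):
t=0.250: state=(2.943, 1.197)
t=0.500: state=(3.023, 1.136)
t=0.750: state=(3.134, 1.089)
t=1.000: state=(3.272, 1.057)
t=1.250: state=(3.429, 1.042)
t=1.500: state=(3.598, 1.045)
t=1.750: state=(3.767, 1.068)
t=1.960: state=(3.899, 1.101)
next step: t=1.970: state=(3.905, 1.103) — x has crossed 3.9
linear interpolation between t=1.960 (3.89935) and t=1.970 (3.90523) → t≈1.961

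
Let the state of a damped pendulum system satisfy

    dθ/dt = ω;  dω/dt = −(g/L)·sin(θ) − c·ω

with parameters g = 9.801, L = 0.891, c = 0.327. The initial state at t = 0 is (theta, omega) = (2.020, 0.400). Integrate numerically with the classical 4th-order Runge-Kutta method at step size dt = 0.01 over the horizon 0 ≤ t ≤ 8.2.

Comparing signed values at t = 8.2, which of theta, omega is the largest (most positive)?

t=0.000: state=(2.020, 0.400)
step 1 (dt=0.01): k1=(0.400, -10.040), k2=(0.350, -10.014), k3=(0.350, -10.015), k4=(0.300, -9.990); state += dt/6·(k1+2k2+2k3+k4)
t=0.010: state=(2.023, 0.300)
t=0.020: state=(2.026, 0.200)
t=0.030: state=(2.028, 0.101)
continuing one RK4 step at a time; state shown every 50 steps (Δt=0.5):
t=0.500: state=(0.988, -4.447)
t=1.000: state=(-1.261, -2.757)
t=1.500: state=(-1.241, 2.685)
t=2.000: state=(0.701, 3.449)
t=2.500: state=(1.165, -1.657)
t=3.000: state=(-0.408, -3.301)
t=3.500: state=(-1.013, 1.133)
t=4.000: state=(0.282, 2.909)
t=4.500: state=(0.859, -0.913)
t=5.000: state=(-0.241, -2.480)
t=5.500: state=(-0.718, 0.854)
t=6.000: state=(0.238, 2.070)
t=6.500: state=(0.591, -0.865)
t=7.000: state=(-0.248, -1.691)
t=7.500: state=(-0.478, 0.893)
t=8.000: state=(0.258, 1.346)
t=8.200: state=(0.448, 0.495)
compare at T: theta=0.448, omega=0.495

largest component: omega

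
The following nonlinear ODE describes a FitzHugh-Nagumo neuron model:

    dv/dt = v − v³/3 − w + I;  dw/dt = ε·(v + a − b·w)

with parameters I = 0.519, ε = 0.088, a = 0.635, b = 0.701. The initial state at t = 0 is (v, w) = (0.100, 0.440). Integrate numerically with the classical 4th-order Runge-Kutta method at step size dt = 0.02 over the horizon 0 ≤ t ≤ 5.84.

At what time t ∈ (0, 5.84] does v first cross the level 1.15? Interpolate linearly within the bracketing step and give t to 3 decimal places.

t = 2.443

t=0.000: state=(0.100, 0.440)
step 1 (dt=0.02): k1=(0.179, 0.038), k2=(0.180, 0.038), k3=(0.180, 0.038), k4=(0.181, 0.038); state += dt/6·(k1+2k2+2k3+k4)
t=0.020: state=(0.104, 0.441)
t=0.040: state=(0.107, 0.442)
t=0.060: state=(0.111, 0.442)
continuing one RK4 step at a time; state shown every 10 steps (Δt=0.2):
t=0.200: state=(0.139, 0.448)
t=0.400: state=(0.184, 0.456)
t=0.600: state=(0.237, 0.465)
t=0.800: state=(0.299, 0.475)
t=1.000: state=(0.371, 0.487)
t=1.200: state=(0.453, 0.499)
t=1.400: state=(0.548, 0.513)
t=1.600: state=(0.653, 0.528)
t=1.800: state=(0.767, 0.545)
t=2.000: state=(0.888, 0.564)
t=2.200: state=(1.009, 0.585)
t=2.400: state=(1.126, 0.607)
t=2.440: state=(1.148, 0.612)
next step: t=2.460: state=(1.159, 0.614) — v has crossed 1.15
linear interpolation between t=2.440 (1.14832) and t=2.460 (1.15928) → t≈2.443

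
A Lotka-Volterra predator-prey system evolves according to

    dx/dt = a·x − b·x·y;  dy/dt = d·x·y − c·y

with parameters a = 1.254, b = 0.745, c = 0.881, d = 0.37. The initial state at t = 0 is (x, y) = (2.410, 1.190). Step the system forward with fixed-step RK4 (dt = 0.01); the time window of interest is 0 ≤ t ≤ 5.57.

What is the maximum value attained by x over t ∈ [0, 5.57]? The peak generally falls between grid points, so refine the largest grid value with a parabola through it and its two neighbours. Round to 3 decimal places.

t=0.000: state=(2.410, 1.190)
step 1 (dt=0.01): k1=(0.886, 0.013), k2=(0.887, 0.015), k3=(0.887, 0.015), k4=(0.889, 0.017); state += dt/6·(k1+2k2+2k3+k4)
t=0.010: state=(2.419, 1.190)
t=0.020: state=(2.428, 1.190)
t=0.030: state=(2.437, 1.191)
continuing one RK4 step at a time; state shown every 20 steps (Δt=0.2):
t=0.200: state=(2.592, 1.201)
t=0.400: state=(2.780, 1.228)
t=0.600: state=(2.966, 1.274)
t=0.800: state=(3.138, 1.339)
t=1.000: state=(3.284, 1.424)
t=1.200: state=(3.388, 1.528)
t=1.400: state=(3.436, 1.650)
t=1.600: state=(3.419, 1.784)
t=1.800: state=(3.334, 1.921)
t=2.000: state=(3.186, 2.051)
t=2.200: state=(2.991, 2.161)
t=2.400: state=(2.767, 2.243)
t=2.600: state=(2.536, 2.288)
t=2.800: state=(2.315, 2.295)
t=3.000: state=(2.117, 2.267)
t=3.200: state=(1.948, 2.209)
t=3.400: state=(1.812, 2.128)
t=3.600: state=(1.708, 2.032)
t=3.800: state=(1.634, 1.928)
t=4.000: state=(1.588, 1.821)
t=4.200: state=(1.568, 1.715)
t=4.400: state=(1.572, 1.615)
t=4.600: state=(1.599, 1.523)
t=4.800: state=(1.649, 1.439)
t=5.000: state=(1.719, 1.367)
t=5.200: state=(1.810, 1.306)
t=5.400: state=(1.922, 1.257)
t=5.570: state=(2.033, 1.225)
largest grid value and its neighbours: x(1.440)=3.43798, x(1.450)=3.43808, x(1.460)=3.43801
parabola through these three points peaks at t≈1.451 with x≈3.43808

max x = 3.438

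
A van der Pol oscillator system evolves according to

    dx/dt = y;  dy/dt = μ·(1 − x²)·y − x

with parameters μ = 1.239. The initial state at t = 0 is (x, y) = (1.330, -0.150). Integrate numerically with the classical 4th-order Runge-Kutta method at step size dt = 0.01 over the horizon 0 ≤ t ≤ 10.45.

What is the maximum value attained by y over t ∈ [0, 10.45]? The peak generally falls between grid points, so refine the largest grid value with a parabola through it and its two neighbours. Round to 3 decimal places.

t=0.000: state=(1.330, -0.150)
step 1 (dt=0.01): k1=(-0.150, -1.187), k2=(-0.156, -1.181), k3=(-0.156, -1.181), k4=(-0.162, -1.175); state += dt/6·(k1+2k2+2k3+k4)
t=0.010: state=(1.328, -0.162)
t=0.020: state=(1.327, -0.174)
t=0.030: state=(1.325, -0.185)
continuing one RK4 step at a time; state shown every 50 steps (Δt=0.5):
t=0.500: state=(1.126, -0.645)
t=1.000: state=(0.676, -1.202)
t=1.500: state=(-0.165, -2.265)
t=2.000: state=(-1.443, -2.208)
t=2.500: state=(-1.957, -0.094)
t=3.000: state=(-1.831, 0.458)
t=3.500: state=(-1.550, 0.659)
t=4.000: state=(-1.159, 0.932)
t=4.500: state=(-0.563, 1.544)
t=5.000: state=(0.506, 2.783)
t=5.500: state=(1.772, 1.508)
t=6.000: state=(1.999, -0.190)
t=6.500: state=(1.805, -0.516)
t=7.000: state=(1.503, -0.695)
t=7.500: state=(1.090, -0.994)
t=8.000: state=(0.445, -1.692)
t=8.500: state=(-0.716, -2.902)
t=9.000: state=(-1.869, -1.099)
t=9.500: state=(-1.983, 0.274)
t=10.000: state=(-1.766, 0.542)
t=10.450: state=(-1.487, 0.705)
largest grid value and its neighbours: y(5.120)=2.92769, y(5.130)=2.92810, y(5.140)=2.92636
parabola through these three points peaks at t≈5.127 with y≈2.92821

max y = 2.928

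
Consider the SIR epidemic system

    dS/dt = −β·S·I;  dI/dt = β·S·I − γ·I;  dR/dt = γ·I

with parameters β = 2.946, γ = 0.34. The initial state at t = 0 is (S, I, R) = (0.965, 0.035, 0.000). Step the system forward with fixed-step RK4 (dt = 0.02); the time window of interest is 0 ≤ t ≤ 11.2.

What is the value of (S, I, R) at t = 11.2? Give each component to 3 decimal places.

t=0.000: state=(0.965, 0.035, 0.000)
step 1 (dt=0.02): k1=(-0.100, 0.088, 0.012), k2=(-0.102, 0.090, 0.012), k3=(-0.102, 0.090, 0.012), k4=(-0.104, 0.092, 0.013); state += dt/6·(k1+2k2+2k3+k4)
t=0.020: state=(0.963, 0.037, 0.000)
t=0.040: state=(0.961, 0.039, 0.001)
t=0.060: state=(0.959, 0.041, 0.001)
continuing one RK4 step at a time; state shown every 25 steps (Δt=0.5):
t=0.500: state=(0.873, 0.116, 0.012)
t=1.000: state=(0.649, 0.305, 0.046)
t=1.500: state=(0.347, 0.535, 0.118)
t=2.000: state=(0.144, 0.637, 0.220)
t=2.500: state=(0.057, 0.616, 0.327)
t=3.000: state=(0.024, 0.549, 0.427)
t=3.500: state=(0.011, 0.475, 0.514)
t=4.000: state=(0.006, 0.406, 0.588)
t=4.500: state=(0.003, 0.344, 0.652)
t=5.000: state=(0.002, 0.292, 0.706)
t=5.500: state=(0.001, 0.247, 0.752)
t=6.000: state=(0.001, 0.209, 0.790)
t=6.500: state=(0.001, 0.176, 0.823)
t=7.000: state=(0.001, 0.149, 0.851)
t=7.500: state=(0.000, 0.126, 0.874)
t=8.000: state=(0.000, 0.106, 0.894)
t=8.500: state=(0.000, 0.090, 0.910)
t=9.000: state=(0.000, 0.076, 0.924)
t=9.500: state=(0.000, 0.064, 0.936)
t=10.000: state=(0.000, 0.054, 0.946)
t=10.500: state=(0.000, 0.045, 0.954)
t=11.000: state=(0.000, 0.038, 0.961)
t=11.200: state=(0.000, 0.036, 0.964)

(S, I, R) = (0.000, 0.036, 0.964)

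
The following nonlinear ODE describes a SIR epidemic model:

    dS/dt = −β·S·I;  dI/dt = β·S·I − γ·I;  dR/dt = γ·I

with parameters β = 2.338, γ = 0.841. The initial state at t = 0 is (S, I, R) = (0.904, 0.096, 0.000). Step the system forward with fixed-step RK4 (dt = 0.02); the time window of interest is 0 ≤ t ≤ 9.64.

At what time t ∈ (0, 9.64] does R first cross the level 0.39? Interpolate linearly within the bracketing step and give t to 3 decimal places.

t = 2.000

t=0.000: state=(0.904, 0.096, 0.000)
step 1 (dt=0.02): k1=(-0.203, 0.122, 0.081), k2=(-0.205, 0.123, 0.082), k3=(-0.205, 0.123, 0.082), k4=(-0.207, 0.124, 0.083); state += dt/6·(k1+2k2+2k3+k4)
t=0.020: state=(0.900, 0.098, 0.002)
t=0.040: state=(0.896, 0.101, 0.003)
t=0.060: state=(0.891, 0.104, 0.005)
continuing one RK4 step at a time; state shown every 25 steps (Δt=0.5):
t=0.500: state=(0.776, 0.169, 0.055)
t=1.000: state=(0.607, 0.250, 0.143)
t=1.500: state=(0.438, 0.301, 0.261)
t=2.000: state=(0.306, 0.304, 0.390)
next step: t=2.020: state=(0.301, 0.304, 0.395) — R has crossed 0.39
linear interpolation between t=2.000 (0.38993) and t=2.020 (0.39504) → t≈2.000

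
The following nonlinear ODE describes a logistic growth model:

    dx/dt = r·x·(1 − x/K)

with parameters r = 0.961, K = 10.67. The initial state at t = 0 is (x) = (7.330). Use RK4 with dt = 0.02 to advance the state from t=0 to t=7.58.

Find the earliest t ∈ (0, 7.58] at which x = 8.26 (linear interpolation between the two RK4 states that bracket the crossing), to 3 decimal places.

t=0.000: state=(7.330)
step 1 (dt=0.02): k1=(2.205), k2=(2.197), k3=(2.197), k4=(2.189); state += dt/6·(k1+2k2+2k3+k4)
t=0.020: state=(7.374)
t=0.040: state=(7.418)
t=0.060: state=(7.461)
t=0.460: state=(8.253)
next step: t=0.480: state=(8.289) — x has crossed 8.26
linear interpolation between t=0.460 (8.25303) and t=0.480 (8.28877) → t≈0.464

t = 0.464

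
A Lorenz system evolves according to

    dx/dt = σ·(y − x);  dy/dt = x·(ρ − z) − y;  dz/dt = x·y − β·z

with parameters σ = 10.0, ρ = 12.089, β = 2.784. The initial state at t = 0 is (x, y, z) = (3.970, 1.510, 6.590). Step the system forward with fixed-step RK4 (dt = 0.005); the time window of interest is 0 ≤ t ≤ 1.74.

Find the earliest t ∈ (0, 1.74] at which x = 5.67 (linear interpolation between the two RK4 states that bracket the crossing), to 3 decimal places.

t=0.000: state=(3.970, 1.510, 6.590)
step 1 (dt=0.005): k1=(-24.600, 20.321, -12.352), k2=(-23.477, 20.053, -12.160), k3=(-23.512, 20.067, -12.160), k4=(-22.421, 19.808, -11.974); state += dt/6·(k1+2k2+2k3+k4)
t=0.005: state=(3.853, 1.610, 6.529)
t=0.010: state=(3.746, 1.708, 6.470)
t=0.015: state=(3.649, 1.804, 6.413)
continuing one RK4 step at a time; state shown every 20 steps (Δt=0.1):
t=0.100: state=(3.073, 3.249, 5.681)
t=0.200: state=(3.825, 5.044, 5.538)
t=0.300: state=(5.379, 7.202, 6.682)
t=0.315: state=(5.657, 7.526, 7.006)
next step: t=0.320: state=(5.750, 7.631, 7.124) — x has crossed 5.67
linear interpolation between t=0.315 (5.65653) and t=0.320 (5.75030) → t≈0.316

t = 0.316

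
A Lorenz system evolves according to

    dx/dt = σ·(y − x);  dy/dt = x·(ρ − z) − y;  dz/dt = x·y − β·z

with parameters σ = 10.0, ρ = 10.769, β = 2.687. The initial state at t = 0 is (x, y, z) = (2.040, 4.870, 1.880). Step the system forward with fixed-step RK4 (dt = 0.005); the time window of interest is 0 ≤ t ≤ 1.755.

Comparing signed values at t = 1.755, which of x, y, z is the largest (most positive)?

t=0.000: state=(2.040, 4.870, 1.880)
step 1 (dt=0.005): k1=(28.300, 13.264, 4.883), k2=(27.924, 13.834, 5.265), k3=(27.948, 13.822, 5.261), k4=(27.594, 14.379, 5.644); state += dt/6·(k1+2k2+2k3+k4)
t=0.005: state=(2.180, 4.939, 1.906)
t=0.010: state=(2.316, 5.014, 1.936)
t=0.015: state=(2.450, 5.093, 1.970)
continuing one RK4 step at a time; state shown every 20 steps (Δt=0.1):
t=0.100: state=(4.556, 7.040, 3.221)
t=0.200: state=(7.113, 9.591, 6.873)
t=0.300: state=(8.860, 9.475, 12.347)
t=0.400: state=(7.966, 5.740, 15.277)
t=0.500: state=(5.276, 2.580, 13.994)
t=0.600: state=(3.110, 1.547, 11.390)
t=0.700: state=(2.087, 1.528, 9.032)
t=0.800: state=(1.848, 1.875, 7.187)
t=0.900: state=(2.076, 2.489, 5.863)
t=1.000: state=(2.670, 3.450, 5.097)
t=1.100: state=(3.653, 4.843, 5.049)
t=1.200: state=(5.030, 6.557, 6.059)
t=1.300: state=(6.543, 7.909, 8.403)
t=1.400: state=(7.433, 7.695, 11.383)
t=1.500: state=(6.958, 5.823, 13.061)
t=1.600: state=(5.508, 3.946, 12.615)
t=1.700: state=(4.141, 3.054, 11.068)
t=1.755: state=(3.645, 2.925, 10.135)
compare at T: x=3.645, y=2.925, z=10.135

largest component: z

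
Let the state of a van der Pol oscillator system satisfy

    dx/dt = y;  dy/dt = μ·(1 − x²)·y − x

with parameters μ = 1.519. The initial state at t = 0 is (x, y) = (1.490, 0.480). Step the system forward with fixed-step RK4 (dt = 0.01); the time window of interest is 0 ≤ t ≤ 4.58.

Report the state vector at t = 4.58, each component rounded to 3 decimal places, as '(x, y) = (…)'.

t=0.000: state=(1.490, 0.480)
step 1 (dt=0.01): k1=(0.480, -2.380), k2=(0.468, -2.365), k3=(0.468, -2.365), k4=(0.456, -2.350); state += dt/6·(k1+2k2+2k3+k4)
t=0.010: state=(1.495, 0.456)
t=0.020: state=(1.499, 0.433)
t=0.030: state=(1.503, 0.410)
continuing one RK4 step at a time; state shown every 20 steps (Δt=0.2):
t=0.200: state=(1.543, 0.071)
t=0.400: state=(1.527, -0.205)
t=0.600: state=(1.467, -0.391)
t=0.800: state=(1.374, -0.532)
t=1.000: state=(1.255, -0.663)
t=1.200: state=(1.108, -0.811)
t=1.400: state=(0.927, -1.005)
t=1.600: state=(0.700, -1.284)
t=1.800: state=(0.404, -1.705)
t=2.000: state=(0.005, -2.321)
t=2.200: state=(-0.530, -3.008)
t=2.400: state=(-1.158, -3.082)
t=2.600: state=(-1.679, -1.976)
t=2.800: state=(-1.939, -0.708)
t=3.000: state=(-2.004, -0.029)
t=3.200: state=(-1.977, 0.251)
t=3.400: state=(-1.914, 0.371)
t=3.600: state=(-1.833, 0.436)
t=3.800: state=(-1.740, 0.486)
t=4.000: state=(-1.638, 0.537)
t=4.200: state=(-1.525, 0.595)
t=4.400: state=(-1.399, 0.670)
t=4.580: state=(-1.271, 0.758)

(x, y) = (-1.271, 0.758)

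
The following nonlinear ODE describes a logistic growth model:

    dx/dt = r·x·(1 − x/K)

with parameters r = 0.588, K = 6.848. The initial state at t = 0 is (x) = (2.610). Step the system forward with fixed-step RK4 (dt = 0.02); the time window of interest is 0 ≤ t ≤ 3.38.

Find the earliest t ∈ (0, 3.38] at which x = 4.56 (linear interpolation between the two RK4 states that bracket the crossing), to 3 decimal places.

t=0.000: state=(2.610)
step 1 (dt=0.02): k1=(0.950), k2=(0.951), k3=(0.951), k4=(0.952); state += dt/6·(k1+2k2+2k3+k4)
t=0.020: state=(2.629)
t=0.040: state=(2.648)
t=0.060: state=(2.667)
continuing one RK4 step at a time; state shown every 10 steps (Δt=0.2):
t=0.200: state=(2.802)
t=0.400: state=(2.999)
t=0.600: state=(3.198)
t=0.800: state=(3.399)
t=1.000: state=(3.601)
t=1.200: state=(3.801)
t=1.400: state=(3.998)
t=1.600: state=(4.192)
t=1.800: state=(4.380)
t=1.980: state=(4.545)
next step: t=2.000: state=(4.562) — x has crossed 4.56
linear interpolation between t=1.980 (4.54452) and t=2.000 (4.56246) → t≈1.997

t = 1.997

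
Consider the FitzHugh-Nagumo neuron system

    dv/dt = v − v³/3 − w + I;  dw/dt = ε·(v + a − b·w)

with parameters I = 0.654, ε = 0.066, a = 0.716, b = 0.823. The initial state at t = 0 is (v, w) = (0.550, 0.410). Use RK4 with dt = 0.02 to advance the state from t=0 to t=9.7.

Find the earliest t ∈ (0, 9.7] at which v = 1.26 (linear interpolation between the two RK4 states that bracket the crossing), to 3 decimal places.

t=0.000: state=(0.550, 0.410)
step 1 (dt=0.02): k1=(0.739, 0.061), k2=(0.743, 0.062), k3=(0.743, 0.062), k4=(0.748, 0.062); state += dt/6·(k1+2k2+2k3+k4)
t=0.020: state=(0.565, 0.411)
t=0.040: state=(0.580, 0.412)
t=0.060: state=(0.595, 0.414)
continuing one RK4 step at a time; state shown every 25 steps (Δt=0.5):
t=0.500: state=(0.963, 0.447)
t=0.840: state=(1.248, 0.479)
next step: t=0.860: state=(1.263, 0.481) — v has crossed 1.26
linear interpolation between t=0.840 (1.24784) and t=0.860 (1.26323) → t≈0.856

t = 0.856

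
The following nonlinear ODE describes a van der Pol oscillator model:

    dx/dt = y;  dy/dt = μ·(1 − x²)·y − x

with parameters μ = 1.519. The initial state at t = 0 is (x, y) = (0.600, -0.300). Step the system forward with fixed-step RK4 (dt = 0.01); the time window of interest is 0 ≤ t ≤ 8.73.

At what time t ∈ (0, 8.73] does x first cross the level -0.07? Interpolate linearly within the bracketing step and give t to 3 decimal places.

t=0.000: state=(0.600, -0.300)
step 1 (dt=0.01): k1=(-0.300, -0.892), k2=(-0.304, -0.895), k3=(-0.304, -0.895), k4=(-0.309, -0.899); state += dt/6·(k1+2k2+2k3+k4)
t=0.010: state=(0.597, -0.309)
t=0.020: state=(0.594, -0.318)
t=0.030: state=(0.591, -0.327)
continuing one RK4 step at a time; state shown every 50 steps (Δt=0.5):
t=0.500: state=(0.319, -0.876)
t=0.830: state=(-0.065, -1.490)
next step: t=0.840: state=(-0.080, -1.512) — x has crossed -0.07
linear interpolation between t=0.830 (-0.06514) and t=0.840 (-0.08015) → t≈0.833

t = 0.833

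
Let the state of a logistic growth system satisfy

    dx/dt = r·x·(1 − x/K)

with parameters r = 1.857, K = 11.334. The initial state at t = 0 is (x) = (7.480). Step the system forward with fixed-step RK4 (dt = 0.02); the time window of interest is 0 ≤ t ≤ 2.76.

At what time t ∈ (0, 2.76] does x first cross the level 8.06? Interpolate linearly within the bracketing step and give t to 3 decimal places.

t=0.000: state=(7.480)
step 1 (dt=0.02): k1=(4.723), k2=(4.695), k3=(4.695), k4=(4.666); state += dt/6·(k1+2k2+2k3+k4)
t=0.020: state=(7.574)
t=0.040: state=(7.667)
t=0.060: state=(7.758)
continuing one RK4 step at a time; state shown every 5 steps (Δt=0.1):
t=0.100: state=(7.937)
t=0.120: state=(8.025)
next step: t=0.140: state=(8.111) — x has crossed 8.06
linear interpolation between t=0.120 (8.02511) and t=0.140 (8.11144) → t≈0.128

t = 0.128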